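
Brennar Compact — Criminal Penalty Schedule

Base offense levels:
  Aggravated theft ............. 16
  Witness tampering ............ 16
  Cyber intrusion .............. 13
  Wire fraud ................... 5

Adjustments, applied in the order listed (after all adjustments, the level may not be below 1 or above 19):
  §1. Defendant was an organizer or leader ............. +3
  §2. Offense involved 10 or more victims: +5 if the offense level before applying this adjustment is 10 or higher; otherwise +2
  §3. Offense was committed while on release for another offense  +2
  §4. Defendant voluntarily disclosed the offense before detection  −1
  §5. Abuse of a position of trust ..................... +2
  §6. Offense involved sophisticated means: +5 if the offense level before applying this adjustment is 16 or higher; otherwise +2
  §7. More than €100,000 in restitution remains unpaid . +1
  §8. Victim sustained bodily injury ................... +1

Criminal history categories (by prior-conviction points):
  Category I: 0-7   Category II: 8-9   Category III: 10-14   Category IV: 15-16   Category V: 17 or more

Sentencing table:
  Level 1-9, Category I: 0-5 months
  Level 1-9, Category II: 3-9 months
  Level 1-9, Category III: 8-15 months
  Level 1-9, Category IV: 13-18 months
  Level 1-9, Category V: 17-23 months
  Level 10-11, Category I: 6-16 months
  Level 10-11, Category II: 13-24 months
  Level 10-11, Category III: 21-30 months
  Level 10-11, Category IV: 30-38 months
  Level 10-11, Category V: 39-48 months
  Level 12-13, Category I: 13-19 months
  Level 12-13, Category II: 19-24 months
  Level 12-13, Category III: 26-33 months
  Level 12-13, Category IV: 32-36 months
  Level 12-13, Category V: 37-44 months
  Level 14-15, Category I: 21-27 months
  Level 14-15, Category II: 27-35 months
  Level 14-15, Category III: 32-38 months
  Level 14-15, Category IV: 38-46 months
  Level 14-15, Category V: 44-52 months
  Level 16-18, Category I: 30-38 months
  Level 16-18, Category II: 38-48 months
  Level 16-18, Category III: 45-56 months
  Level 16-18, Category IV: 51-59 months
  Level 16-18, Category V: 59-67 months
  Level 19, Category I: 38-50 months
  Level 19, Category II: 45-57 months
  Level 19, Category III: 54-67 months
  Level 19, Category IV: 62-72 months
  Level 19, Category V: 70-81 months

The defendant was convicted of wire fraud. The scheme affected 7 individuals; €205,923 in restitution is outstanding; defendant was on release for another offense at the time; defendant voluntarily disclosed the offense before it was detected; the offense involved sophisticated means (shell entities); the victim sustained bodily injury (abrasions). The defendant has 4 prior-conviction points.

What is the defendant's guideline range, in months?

6-16 months

Base offense level for wire fraud: 5.
§1 does not apply.
§2 does not apply.
§3 applies: 5 + 2 = 7.
§4 applies: 7 − 1 = 6.
§5 does not apply.
§6 applies (level before this adjustment is 6 < 16, so +2): 6 + 2 = 8.
§7 applies: 8 + 1 = 9.
§8 applies: 9 + 1 = 10.
Final offense level: 10.
Criminal history: 4 prior points → Category I (0-7).
Level 10 falls in the 10-11 band.
Grid: Level 10-11 × Category I = 6-16 months.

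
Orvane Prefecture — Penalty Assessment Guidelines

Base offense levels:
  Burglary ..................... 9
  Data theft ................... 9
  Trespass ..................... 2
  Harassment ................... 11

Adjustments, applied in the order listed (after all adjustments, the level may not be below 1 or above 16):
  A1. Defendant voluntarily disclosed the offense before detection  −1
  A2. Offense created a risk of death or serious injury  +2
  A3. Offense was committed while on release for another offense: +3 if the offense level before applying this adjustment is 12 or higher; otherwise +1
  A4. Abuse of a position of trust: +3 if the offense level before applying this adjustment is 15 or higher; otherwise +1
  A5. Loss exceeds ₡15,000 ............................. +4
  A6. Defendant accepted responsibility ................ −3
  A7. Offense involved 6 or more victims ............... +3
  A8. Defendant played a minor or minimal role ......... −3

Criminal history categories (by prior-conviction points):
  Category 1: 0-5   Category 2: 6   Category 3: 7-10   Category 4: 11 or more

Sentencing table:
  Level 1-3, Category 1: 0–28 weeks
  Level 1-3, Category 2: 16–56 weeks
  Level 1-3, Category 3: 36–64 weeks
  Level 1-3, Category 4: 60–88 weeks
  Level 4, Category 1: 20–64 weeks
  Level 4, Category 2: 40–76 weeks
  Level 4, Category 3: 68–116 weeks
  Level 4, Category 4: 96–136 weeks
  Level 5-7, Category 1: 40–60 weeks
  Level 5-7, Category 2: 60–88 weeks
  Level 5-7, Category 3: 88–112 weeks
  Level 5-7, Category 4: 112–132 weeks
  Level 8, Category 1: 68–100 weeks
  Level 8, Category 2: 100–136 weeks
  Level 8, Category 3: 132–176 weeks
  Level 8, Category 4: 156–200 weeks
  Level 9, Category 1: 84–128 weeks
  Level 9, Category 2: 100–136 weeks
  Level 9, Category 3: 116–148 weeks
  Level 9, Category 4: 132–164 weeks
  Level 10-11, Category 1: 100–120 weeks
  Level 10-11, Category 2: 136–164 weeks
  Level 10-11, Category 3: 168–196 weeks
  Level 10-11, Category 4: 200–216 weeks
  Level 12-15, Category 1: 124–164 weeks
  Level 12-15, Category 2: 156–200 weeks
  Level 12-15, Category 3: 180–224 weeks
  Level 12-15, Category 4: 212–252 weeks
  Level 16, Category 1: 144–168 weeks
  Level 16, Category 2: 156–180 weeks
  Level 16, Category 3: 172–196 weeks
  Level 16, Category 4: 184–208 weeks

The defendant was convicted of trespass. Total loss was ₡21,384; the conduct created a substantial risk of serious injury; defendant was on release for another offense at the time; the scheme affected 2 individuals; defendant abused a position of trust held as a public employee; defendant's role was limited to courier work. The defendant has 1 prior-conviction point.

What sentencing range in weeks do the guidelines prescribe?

Base offense level for trespass: 2.
A2 applies: 2 + 2 = 4.
A3 applies (level before this adjustment is 4 < 12, so +1): 4 + 1 = 5.
A4 applies (level before this adjustment is 5 < 15, so +1): 5 + 1 = 6.
A5 applies: 6 + 4 = 10.
A7 does not apply.
A8 applies: 10 − 3 = 7.
Final offense level: 7.
Criminal history: 1 prior point → Category 1 (0-5).
Level 7 falls in the 5-7 band.
Grid: Level 5-7 × Category 1 = 40-60 weeks.

40-60 weeks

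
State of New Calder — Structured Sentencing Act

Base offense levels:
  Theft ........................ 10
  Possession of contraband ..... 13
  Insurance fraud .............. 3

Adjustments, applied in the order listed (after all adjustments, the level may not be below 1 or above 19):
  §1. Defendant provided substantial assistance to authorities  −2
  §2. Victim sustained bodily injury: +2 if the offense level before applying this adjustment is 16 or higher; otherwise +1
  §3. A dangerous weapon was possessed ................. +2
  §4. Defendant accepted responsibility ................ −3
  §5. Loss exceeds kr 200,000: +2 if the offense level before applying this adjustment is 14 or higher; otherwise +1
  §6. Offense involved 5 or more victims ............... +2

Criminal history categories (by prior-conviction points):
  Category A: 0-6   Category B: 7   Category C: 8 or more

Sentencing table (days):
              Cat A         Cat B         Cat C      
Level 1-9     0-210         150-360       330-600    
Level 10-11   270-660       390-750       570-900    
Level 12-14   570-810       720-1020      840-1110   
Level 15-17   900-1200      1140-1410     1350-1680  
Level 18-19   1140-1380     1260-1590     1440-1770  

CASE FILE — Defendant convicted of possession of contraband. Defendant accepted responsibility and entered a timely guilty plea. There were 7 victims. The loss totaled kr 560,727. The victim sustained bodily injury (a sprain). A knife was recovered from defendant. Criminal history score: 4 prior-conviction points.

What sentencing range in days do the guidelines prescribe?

900-1200 days

Base offense level for possession of contraband: 13.
§1 does not apply.
§2 applies (level before this adjustment is 13 < 16, so +1): 13 + 1 = 14.
§3 applies: 14 + 2 = 16.
§4 applies: 16 − 3 = 13.
§5 applies (level before this adjustment is 13 < 14, so +1): 13 + 1 = 14.
§6 applies: 14 + 2 = 16.
Final offense level: 16.
Criminal history: 4 prior points → Category A (0-6).
Level 16 falls in the 15-17 band.
Grid: Level 15-17 × Category A = 900-1200 days.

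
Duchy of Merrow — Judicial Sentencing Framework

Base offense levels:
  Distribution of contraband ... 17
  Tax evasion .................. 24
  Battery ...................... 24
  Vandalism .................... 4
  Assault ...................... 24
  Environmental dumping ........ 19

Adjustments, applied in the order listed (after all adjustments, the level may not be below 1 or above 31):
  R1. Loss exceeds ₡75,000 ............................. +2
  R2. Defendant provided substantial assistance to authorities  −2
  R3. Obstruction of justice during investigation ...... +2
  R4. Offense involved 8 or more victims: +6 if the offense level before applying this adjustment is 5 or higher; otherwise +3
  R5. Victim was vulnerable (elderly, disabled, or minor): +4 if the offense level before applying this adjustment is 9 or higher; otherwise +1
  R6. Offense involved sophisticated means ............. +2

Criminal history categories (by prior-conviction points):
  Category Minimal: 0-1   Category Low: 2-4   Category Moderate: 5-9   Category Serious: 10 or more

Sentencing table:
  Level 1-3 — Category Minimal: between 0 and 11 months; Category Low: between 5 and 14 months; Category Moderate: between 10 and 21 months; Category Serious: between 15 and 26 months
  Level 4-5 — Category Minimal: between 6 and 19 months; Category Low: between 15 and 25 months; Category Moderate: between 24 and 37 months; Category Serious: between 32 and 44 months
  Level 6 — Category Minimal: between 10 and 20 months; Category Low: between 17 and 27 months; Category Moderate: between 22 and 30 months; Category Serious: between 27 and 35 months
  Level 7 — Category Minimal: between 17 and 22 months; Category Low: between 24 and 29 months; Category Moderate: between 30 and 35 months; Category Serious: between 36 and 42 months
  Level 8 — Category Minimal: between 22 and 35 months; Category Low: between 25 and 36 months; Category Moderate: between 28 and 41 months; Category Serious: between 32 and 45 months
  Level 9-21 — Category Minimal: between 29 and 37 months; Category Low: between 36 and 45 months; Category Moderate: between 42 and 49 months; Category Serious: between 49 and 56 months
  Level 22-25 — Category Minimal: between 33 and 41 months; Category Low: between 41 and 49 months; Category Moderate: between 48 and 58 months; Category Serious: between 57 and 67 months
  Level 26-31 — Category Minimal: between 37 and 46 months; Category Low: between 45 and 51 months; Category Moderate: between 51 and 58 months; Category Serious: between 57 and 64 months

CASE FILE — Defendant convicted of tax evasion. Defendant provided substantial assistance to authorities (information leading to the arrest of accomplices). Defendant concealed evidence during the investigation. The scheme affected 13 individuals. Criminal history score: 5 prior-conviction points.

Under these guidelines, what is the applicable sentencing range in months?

51-58 months

Base offense level for tax evasion: 24.
R2 applies: 24 − 2 = 22.
R3 applies: 22 + 2 = 24.
R4 applies (level before this adjustment is 24 ≥ 5, so +6): 24 + 6 = 30.
R5 does not apply.
R6 does not apply.
Final offense level: 30.
Criminal history: 5 prior points → Category Moderate (5-9).
Level 30 falls in the 26-31 band.
Grid: Level 26-31 × Category Moderate = 51-58 months.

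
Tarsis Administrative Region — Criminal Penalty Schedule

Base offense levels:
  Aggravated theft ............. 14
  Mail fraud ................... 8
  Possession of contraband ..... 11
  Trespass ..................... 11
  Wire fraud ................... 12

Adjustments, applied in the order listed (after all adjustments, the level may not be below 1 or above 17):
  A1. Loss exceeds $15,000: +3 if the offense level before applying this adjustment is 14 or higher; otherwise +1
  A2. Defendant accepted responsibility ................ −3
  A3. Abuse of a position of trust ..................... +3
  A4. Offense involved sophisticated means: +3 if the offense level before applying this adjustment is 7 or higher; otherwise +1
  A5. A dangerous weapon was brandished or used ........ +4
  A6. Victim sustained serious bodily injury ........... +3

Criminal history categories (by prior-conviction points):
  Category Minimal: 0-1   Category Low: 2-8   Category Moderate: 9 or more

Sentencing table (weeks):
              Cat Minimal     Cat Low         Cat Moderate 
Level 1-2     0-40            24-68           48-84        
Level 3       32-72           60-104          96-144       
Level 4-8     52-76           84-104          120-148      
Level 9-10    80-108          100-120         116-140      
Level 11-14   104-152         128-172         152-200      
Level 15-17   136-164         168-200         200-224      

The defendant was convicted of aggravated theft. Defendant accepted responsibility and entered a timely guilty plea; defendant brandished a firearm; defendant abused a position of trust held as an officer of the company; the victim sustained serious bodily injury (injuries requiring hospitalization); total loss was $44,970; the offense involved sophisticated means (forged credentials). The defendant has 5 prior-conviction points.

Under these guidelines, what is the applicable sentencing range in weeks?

Base offense level for aggravated theft: 14.
A1 applies (level before this adjustment is 14 ≥ 14, so +3): 14 + 3 = 17.
A2 applies: 17 − 3 = 14.
A3 applies: 14 + 3 = 17.
A4 applies (level before this adjustment is 17 ≥ 7, so +3): 17 + 3 = 20.
A5 applies: 20 + 4 = 24.
A6 applies: 24 + 3 = 27.
Level 27 exceeds the maximum of 17; capped at 17.
Final offense level: 17.
Criminal history: 5 prior points → Category Low (2-8).
Level 17 falls in the 15-17 band.
Grid: Level 15-17 × Category Low = 168-200 weeks.

168-200 weeks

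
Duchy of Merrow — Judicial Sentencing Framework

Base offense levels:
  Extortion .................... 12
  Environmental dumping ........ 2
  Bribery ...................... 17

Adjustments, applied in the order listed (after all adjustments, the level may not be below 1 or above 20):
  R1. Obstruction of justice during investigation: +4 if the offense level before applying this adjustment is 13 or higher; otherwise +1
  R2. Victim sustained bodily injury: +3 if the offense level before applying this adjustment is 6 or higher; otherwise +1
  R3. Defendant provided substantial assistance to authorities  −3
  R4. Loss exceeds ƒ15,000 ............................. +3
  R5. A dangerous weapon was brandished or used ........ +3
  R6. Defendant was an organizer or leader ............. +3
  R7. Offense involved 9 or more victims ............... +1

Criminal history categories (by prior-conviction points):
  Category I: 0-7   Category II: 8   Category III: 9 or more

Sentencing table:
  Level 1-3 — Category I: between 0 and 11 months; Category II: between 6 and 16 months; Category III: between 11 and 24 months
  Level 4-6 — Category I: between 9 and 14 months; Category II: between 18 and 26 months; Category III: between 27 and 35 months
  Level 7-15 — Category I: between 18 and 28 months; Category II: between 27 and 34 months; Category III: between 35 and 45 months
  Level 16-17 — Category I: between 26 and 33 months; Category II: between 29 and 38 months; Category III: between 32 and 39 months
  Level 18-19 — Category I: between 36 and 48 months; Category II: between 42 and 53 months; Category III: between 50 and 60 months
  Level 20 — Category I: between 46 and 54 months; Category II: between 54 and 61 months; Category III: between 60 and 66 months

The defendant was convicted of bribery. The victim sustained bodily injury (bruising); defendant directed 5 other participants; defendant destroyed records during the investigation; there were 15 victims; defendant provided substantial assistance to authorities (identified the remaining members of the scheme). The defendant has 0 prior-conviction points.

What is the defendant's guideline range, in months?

Base offense level for bribery: 17.
R1 applies (level before this adjustment is 17 ≥ 13, so +4): 17 + 4 = 21.
R2 applies (level before this adjustment is 21 ≥ 6, so +3): 21 + 3 = 24.
R3 applies: 24 − 3 = 21.
R5 does not apply.
R6 applies: 21 + 3 = 24.
R7 applies: 24 + 1 = 25.
Level 25 exceeds the maximum of 20; capped at 20.
Final offense level: 20.
Criminal history: 0 prior points → Category I (0-7).
Level 20 falls in the 20 band.
Grid: Level 20 × Category I = 46-54 months.

46-54 months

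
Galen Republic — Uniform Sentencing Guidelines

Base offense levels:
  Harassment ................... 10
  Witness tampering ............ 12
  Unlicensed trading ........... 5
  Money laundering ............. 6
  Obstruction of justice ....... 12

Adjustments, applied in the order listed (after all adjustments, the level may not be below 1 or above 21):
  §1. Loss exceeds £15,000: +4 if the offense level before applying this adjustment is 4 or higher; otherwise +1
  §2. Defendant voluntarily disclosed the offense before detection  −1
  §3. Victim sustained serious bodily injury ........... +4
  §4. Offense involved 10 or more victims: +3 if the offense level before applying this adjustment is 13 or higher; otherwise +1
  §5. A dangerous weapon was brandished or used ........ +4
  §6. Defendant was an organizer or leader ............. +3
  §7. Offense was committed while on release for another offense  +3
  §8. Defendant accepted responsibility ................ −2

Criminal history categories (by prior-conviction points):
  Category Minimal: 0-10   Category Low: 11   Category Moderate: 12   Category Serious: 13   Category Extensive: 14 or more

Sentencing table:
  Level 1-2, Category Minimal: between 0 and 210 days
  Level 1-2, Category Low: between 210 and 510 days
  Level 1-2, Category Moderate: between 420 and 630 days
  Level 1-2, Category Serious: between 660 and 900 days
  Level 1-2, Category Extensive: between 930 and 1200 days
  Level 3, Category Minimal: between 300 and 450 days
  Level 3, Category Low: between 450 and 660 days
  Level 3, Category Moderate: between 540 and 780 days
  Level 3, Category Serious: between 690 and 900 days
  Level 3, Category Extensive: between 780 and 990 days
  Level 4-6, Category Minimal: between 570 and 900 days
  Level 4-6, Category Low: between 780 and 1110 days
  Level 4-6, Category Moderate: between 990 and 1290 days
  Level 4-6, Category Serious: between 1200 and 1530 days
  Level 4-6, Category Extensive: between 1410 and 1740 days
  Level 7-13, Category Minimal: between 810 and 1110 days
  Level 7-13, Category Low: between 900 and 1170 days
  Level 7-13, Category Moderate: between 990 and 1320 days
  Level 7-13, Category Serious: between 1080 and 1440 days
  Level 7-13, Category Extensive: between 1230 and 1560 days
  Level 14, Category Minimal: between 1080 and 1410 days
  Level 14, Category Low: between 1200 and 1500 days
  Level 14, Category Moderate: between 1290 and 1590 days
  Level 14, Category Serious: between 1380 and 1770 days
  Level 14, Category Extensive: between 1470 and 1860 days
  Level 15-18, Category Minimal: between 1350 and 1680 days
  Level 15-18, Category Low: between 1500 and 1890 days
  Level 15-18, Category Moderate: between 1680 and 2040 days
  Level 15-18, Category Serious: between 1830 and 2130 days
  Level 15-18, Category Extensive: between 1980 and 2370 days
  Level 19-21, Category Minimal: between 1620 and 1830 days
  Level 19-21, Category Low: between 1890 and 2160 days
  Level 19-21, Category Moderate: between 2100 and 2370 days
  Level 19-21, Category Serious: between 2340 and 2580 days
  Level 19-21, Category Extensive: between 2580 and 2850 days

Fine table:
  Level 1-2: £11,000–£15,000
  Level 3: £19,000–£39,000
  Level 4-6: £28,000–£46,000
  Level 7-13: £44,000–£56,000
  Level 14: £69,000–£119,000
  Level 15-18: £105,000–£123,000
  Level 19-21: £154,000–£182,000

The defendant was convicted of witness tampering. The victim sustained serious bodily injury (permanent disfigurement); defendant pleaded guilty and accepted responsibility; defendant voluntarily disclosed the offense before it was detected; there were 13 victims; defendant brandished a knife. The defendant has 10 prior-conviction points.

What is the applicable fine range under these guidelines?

Base offense level for witness tampering: 12.
§2 applies: 12 − 1 = 11.
§3 applies: 11 + 4 = 15.
§4 applies (level before this adjustment is 15 ≥ 13, so +3): 15 + 3 = 18.
§5 applies: 18 + 4 = 22.
§6 does not apply.
§7 does not apply.
§8 applies: 22 − 2 = 20.
Final offense level: 20.
Level 20 falls in the 19-21 band.
Fine table: Level 19-21 → £154,000–£182,000.

£154,000–£182,000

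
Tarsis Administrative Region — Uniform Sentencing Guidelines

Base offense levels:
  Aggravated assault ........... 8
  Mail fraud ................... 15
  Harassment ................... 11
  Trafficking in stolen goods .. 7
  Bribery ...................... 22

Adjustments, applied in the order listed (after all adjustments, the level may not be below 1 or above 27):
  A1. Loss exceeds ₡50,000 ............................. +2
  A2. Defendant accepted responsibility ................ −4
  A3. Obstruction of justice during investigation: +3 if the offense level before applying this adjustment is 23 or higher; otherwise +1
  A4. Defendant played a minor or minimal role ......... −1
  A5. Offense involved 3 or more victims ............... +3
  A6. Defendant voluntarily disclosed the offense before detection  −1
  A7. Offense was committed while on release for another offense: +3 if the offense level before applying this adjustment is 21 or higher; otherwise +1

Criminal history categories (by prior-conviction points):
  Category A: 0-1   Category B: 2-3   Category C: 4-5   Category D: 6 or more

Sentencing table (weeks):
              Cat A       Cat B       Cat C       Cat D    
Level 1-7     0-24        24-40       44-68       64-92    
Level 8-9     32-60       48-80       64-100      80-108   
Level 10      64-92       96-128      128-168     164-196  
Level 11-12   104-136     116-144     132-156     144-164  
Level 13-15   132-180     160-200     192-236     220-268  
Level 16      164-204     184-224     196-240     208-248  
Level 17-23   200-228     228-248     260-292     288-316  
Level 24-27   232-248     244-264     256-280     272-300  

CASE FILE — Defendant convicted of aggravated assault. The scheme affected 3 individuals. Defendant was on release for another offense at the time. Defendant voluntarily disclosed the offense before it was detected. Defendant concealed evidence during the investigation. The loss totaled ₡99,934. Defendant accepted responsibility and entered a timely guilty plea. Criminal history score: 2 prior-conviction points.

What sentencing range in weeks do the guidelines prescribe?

96-128 weeks

Base offense level for aggravated assault: 8.
A1 applies: 8 + 2 = 10.
A2 applies: 10 − 4 = 6.
A3 applies (level before this adjustment is 6 < 23, so +1): 6 + 1 = 7.
A4 does not apply.
A5 applies: 7 + 3 = 10.
A6 applies: 10 − 1 = 9.
A7 applies (level before this adjustment is 9 < 21, so +1): 9 + 1 = 10.
Final offense level: 10.
Criminal history: 2 prior points → Category B (2-3).
Level 10 falls in the 10 band.
Grid: Level 10 × Category B = 96-128 weeks.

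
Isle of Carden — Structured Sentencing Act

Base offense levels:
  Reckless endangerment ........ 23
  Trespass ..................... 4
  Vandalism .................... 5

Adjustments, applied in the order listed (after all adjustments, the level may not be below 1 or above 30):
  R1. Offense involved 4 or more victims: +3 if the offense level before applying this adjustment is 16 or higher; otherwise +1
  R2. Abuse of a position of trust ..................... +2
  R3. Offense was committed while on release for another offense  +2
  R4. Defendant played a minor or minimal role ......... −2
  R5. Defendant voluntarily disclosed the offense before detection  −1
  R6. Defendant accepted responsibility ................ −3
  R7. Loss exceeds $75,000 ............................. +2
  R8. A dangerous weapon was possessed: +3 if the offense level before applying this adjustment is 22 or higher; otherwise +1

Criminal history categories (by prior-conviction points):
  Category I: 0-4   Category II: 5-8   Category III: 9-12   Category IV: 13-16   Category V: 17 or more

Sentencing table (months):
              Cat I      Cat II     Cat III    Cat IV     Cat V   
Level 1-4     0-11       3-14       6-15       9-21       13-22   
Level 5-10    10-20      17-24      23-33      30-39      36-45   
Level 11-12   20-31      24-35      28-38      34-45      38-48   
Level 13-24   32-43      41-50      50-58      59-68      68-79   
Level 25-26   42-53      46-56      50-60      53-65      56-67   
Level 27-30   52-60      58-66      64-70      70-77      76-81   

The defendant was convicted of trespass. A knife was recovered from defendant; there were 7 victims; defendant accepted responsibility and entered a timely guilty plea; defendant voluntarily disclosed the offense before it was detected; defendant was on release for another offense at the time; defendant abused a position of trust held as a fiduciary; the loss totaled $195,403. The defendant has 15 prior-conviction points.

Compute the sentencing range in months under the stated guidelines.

Base offense level for trespass: 4.
R1 applies (level before this adjustment is 4 < 16, so +1): 4 + 1 = 5.
R2 applies: 5 + 2 = 7.
R3 applies: 7 + 2 = 9.
R4 does not apply.
R5 applies: 9 − 1 = 8.
R6 applies: 8 − 3 = 5.
R7 applies: 5 + 2 = 7.
R8 applies (level before this adjustment is 7 < 22, so +1): 7 + 1 = 8.
Final offense level: 8.
Criminal history: 15 prior points → Category IV (13-16).
Level 8 falls in the 5-10 band.
Grid: Level 5-10 × Category IV = 30-39 months.

30-39 months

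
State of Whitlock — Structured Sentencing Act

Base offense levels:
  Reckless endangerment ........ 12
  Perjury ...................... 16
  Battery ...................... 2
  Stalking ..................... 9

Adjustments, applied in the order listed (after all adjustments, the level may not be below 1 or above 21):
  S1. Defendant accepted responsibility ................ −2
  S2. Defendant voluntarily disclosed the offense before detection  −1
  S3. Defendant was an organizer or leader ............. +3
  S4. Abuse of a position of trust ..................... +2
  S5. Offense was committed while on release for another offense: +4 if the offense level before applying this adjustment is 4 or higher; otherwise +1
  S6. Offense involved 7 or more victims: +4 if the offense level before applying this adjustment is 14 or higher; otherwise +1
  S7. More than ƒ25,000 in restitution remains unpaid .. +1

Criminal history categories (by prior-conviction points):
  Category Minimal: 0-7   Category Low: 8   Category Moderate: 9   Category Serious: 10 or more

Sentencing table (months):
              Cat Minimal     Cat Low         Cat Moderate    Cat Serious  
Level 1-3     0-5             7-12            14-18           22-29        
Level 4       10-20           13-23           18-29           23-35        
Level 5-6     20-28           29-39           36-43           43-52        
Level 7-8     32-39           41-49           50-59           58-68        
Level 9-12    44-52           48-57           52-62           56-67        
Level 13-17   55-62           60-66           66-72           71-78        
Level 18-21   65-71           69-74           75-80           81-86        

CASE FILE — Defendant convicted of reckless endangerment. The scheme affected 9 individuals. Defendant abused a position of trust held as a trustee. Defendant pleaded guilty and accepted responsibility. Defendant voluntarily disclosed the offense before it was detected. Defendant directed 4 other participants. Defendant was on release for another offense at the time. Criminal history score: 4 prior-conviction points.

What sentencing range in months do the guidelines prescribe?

65-71 months

Base offense level for reckless endangerment: 12.
S1 applies: 12 − 2 = 10.
S2 applies: 10 − 1 = 9.
S3 applies: 9 + 3 = 12.
S4 applies: 12 + 2 = 14.
S5 applies (level before this adjustment is 14 ≥ 4, so +4): 14 + 4 = 18.
S6 applies (level before this adjustment is 18 ≥ 14, so +4): 18 + 4 = 22.
Level 22 exceeds the maximum of 21; capped at 21.
Final offense level: 21.
Criminal history: 4 prior points → Category Minimal (0-7).
Level 21 falls in the 18-21 band.
Grid: Level 18-21 × Category Minimal = 65-71 months.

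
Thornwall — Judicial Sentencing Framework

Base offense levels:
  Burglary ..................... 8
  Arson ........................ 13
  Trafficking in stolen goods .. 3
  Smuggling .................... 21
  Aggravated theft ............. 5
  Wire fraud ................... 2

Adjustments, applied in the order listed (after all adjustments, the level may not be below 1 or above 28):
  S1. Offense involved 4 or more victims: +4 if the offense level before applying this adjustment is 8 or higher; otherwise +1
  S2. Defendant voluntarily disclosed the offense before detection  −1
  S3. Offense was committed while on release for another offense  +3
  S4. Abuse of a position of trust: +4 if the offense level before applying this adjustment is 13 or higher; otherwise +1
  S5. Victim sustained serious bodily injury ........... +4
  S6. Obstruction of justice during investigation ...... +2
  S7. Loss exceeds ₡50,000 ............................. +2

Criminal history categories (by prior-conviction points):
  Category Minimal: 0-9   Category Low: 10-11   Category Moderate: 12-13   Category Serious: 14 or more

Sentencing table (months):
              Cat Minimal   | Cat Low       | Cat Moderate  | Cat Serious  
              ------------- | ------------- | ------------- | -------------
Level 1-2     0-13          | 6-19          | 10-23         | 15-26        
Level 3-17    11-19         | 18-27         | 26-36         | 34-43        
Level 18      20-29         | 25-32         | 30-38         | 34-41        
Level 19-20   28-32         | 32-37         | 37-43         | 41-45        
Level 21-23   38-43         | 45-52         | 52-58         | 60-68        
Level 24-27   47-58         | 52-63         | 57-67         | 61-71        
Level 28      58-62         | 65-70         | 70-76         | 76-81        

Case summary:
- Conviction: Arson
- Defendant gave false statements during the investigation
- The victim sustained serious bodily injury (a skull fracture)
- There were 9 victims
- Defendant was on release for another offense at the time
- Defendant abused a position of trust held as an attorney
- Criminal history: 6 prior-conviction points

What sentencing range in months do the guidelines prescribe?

Base offense level for arson: 13.
S1 applies (level before this adjustment is 13 ≥ 8, so +4): 13 + 4 = 17.
S2 does not apply.
S3 applies: 17 + 3 = 20.
S4 applies (level before this adjustment is 20 ≥ 13, so +4): 20 + 4 = 24.
S5 applies: 24 + 4 = 28.
S6 applies: 28 + 2 = 30.
Level 30 exceeds the maximum of 28; capped at 28.
Final offense level: 28.
Criminal history: 6 prior points → Category Minimal (0-9).
Level 28 falls in the 28 band.
Grid: Level 28 × Category Minimal = 58-62 months.

58-62 months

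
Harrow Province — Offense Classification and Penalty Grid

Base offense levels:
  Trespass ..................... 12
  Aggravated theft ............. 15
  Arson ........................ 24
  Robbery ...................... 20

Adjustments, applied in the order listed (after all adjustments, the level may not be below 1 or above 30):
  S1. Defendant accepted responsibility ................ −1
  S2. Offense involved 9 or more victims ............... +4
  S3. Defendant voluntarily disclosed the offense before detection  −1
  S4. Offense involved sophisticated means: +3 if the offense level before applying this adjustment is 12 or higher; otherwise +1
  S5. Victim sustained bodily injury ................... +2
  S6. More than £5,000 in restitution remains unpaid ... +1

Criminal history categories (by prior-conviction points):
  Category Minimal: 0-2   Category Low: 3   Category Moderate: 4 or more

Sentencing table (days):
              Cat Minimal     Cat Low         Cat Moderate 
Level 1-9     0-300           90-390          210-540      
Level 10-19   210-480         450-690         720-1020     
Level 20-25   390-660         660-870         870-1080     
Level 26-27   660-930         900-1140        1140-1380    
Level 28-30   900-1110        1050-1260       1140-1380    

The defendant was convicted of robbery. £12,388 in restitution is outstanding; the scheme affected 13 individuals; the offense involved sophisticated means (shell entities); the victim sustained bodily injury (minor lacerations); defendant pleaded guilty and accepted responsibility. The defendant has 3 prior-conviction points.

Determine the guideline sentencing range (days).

1050-1260 days

Base offense level for robbery: 20.
S1 applies: 20 − 1 = 19.
S2 applies: 19 + 4 = 23.
S3 does not apply.
S4 applies (level before this adjustment is 23 ≥ 12, so +3): 23 + 3 = 26.
S5 applies: 26 + 2 = 28.
S6 applies: 28 + 1 = 29.
Final offense level: 29.
Criminal history: 3 prior points → Category Low (3).
Level 29 falls in the 28-30 band.
Grid: Level 28-30 × Category Low = 1050-1260 days.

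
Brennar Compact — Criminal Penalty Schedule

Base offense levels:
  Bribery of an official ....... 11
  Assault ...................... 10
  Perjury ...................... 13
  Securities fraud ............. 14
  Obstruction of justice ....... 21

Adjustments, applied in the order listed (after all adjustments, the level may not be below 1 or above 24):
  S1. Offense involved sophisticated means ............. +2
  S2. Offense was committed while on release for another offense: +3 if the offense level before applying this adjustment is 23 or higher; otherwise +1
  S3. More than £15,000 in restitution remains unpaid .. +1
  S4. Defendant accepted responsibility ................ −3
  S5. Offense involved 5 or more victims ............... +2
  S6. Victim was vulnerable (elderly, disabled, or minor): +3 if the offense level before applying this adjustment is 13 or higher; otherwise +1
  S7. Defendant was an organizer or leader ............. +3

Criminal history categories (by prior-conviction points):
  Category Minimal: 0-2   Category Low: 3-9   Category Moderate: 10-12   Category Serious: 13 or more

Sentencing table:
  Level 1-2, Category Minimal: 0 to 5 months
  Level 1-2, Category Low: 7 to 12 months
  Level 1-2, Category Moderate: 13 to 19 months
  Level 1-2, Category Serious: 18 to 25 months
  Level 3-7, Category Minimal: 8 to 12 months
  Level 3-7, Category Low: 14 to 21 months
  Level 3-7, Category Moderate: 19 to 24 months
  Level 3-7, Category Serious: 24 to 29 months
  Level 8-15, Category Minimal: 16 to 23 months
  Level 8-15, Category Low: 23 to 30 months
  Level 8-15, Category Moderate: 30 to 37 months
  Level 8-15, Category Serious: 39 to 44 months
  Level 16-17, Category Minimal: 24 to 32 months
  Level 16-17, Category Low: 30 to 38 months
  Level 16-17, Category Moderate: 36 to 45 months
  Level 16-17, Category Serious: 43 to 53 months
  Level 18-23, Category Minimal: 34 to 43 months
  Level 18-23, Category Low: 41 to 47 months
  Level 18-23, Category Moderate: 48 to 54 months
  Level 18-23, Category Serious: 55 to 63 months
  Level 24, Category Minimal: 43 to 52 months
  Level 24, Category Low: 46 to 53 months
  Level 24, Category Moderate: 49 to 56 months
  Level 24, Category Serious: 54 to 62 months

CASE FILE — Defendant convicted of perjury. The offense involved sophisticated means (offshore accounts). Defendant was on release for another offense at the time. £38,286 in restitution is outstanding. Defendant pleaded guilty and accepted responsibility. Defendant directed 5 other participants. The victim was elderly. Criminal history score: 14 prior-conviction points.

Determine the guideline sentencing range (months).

Base offense level for perjury: 13.
S1 applies: 13 + 2 = 15.
S2 applies (level before this adjustment is 15 < 23, so +1): 15 + 1 = 16.
S3 applies: 16 + 1 = 17.
S4 applies: 17 − 3 = 14.
S6 applies (level before this adjustment is 14 ≥ 13, so +3): 14 + 3 = 17.
S7 applies: 17 + 3 = 20.
Final offense level: 20.
Criminal history: 14 prior points → Category Serious (13+).
Level 20 falls in the 18-23 band.
Grid: Level 18-23 × Category Serious = 55-63 months.

55-63 months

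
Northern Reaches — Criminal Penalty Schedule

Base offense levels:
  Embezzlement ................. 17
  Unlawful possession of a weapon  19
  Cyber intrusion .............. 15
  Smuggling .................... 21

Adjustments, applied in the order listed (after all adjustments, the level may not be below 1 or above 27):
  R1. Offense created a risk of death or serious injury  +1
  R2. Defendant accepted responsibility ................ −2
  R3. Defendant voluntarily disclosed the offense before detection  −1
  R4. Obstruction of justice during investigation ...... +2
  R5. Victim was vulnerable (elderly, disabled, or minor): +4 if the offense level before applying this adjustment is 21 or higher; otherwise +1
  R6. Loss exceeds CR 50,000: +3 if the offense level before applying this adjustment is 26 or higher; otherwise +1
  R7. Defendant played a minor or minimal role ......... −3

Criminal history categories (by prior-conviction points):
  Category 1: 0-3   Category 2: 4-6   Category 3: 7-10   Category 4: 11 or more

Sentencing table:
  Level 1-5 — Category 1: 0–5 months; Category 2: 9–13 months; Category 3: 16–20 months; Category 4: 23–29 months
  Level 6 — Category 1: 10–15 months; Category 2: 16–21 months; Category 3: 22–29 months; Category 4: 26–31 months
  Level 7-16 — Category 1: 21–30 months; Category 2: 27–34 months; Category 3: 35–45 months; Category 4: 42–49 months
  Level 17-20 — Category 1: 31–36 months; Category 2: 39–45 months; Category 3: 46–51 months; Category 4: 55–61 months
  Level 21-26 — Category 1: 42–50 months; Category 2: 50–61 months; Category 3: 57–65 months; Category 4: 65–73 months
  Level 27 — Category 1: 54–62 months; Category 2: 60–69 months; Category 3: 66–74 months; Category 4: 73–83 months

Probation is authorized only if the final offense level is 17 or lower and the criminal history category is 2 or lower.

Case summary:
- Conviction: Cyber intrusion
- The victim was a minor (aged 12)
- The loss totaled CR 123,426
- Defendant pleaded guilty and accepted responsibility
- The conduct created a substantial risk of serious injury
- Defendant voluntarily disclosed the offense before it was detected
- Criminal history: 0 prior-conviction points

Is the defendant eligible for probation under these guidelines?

Yes

Base offense level for cyber intrusion: 15.
R1 applies: 15 + 1 = 16.
R2 applies: 16 − 2 = 14.
R3 applies: 14 − 1 = 13.
R4 does not apply.
R5 applies (level before this adjustment is 13 < 21, so +1): 13 + 1 = 14.
R6 applies (level before this adjustment is 14 < 26, so +1): 14 + 1 = 15.
Final offense level: 15.
Criminal history: 0 prior points → Category 1 (0-3).
Level 15 falls in the 7-16 band.
Grid: Level 7-16 × Category 1 = 21-30 months.
Probation check: level 15 ≤ 17 and category 1 ≤ 2 → eligible.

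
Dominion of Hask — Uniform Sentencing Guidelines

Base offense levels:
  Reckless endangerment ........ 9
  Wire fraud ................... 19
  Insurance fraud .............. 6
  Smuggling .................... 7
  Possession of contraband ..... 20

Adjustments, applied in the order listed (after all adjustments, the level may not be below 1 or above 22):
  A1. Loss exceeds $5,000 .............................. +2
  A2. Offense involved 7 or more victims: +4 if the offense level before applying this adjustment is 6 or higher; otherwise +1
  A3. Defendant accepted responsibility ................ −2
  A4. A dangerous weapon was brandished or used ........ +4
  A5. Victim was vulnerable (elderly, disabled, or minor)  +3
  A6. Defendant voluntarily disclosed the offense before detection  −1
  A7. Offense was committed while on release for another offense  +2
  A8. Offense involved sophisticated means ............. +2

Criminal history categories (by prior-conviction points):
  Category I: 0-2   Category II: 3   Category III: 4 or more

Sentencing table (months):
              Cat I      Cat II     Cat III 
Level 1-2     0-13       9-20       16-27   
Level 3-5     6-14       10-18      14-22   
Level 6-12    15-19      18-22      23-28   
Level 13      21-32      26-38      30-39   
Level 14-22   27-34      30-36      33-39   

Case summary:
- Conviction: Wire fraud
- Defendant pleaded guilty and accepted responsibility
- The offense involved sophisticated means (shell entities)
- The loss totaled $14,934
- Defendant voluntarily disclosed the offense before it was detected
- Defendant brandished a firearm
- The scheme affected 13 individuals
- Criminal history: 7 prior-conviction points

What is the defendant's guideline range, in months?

33-39 months

Base offense level for wire fraud: 19.
A1 applies: 19 + 2 = 21.
A2 applies (level before this adjustment is 21 ≥ 6, so +4): 21 + 4 = 25.
A3 applies: 25 − 2 = 23.
A4 applies: 23 + 4 = 27.
A6 applies: 27 − 1 = 26.
A8 applies: 26 + 2 = 28.
Level 28 exceeds the maximum of 22; capped at 22.
Final offense level: 22.
Criminal history: 7 prior points → Category III (4+).
Level 22 falls in the 14-22 band.
Grid: Level 14-22 × Category III = 33-39 months.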